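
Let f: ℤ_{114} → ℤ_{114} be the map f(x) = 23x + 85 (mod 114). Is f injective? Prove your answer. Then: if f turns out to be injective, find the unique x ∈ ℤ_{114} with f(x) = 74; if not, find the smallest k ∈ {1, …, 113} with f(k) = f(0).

59

If f(x_1) = f(x_2), then 23x_1 ≡ 23x_2 (mod 114). Because gcd(23, 114) = 1, we may cancel 23 to get x_1 ≡ x_2 (mod 114).
So f is injective.
We now compute 23⁻¹ mod 114 explicitly. Euclid's algorithm: 114 = 4·23 + 22, 23 = 1·22 + 1; back-substituting gives 1 = 5·23 − 1·114, so 23⁻¹ ≡ 5 (mod 114).
Since f is injective, we compute f⁻¹(74): solve 23x + 85 ≡ 74 (mod 114), i.e. 23x ≡ 103 (mod 114).
Multiplying by 23⁻¹ = 5 gives x ≡ 5·103 = 515 = 4·114 + 59 ≡ 59 (mod 114).
Check: f(59) = 23·59 + 85 = 1442 = 12·114 + 74 ≡ 74 (mod 114).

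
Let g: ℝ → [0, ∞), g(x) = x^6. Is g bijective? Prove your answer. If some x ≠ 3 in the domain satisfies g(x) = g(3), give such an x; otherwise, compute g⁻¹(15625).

-3

g(3) = 729 = (−3)^6 = g(−3) (since 6 is even), with 3 ≠ −3. So g is not injective, hence not bijective.
For the follow-up, such an x exists: taking x = −3 ∈ ℝ gives g(−3) = 729 = g(3) with −3 ≠ 3.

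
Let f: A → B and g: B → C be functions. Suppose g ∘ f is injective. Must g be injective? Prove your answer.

No. Take A = {1, 2}, B = {1, 2, 3, 4}, C = {1, 2, 3, 4}, f(a) = a for each a ∈ A, and g(b) = 3 if b ∈ {3, 4} else g(b) = b.
Then g ∘ f = f is injective (A ⊂ B and f is the inclusion), but g(3) = g(4) = 3 with 3 ≠ 4, so g is not injective.

not injective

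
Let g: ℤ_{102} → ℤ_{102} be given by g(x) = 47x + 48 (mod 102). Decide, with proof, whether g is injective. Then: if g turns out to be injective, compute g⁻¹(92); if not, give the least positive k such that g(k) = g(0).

40

If g(s) = g(t), then 47s ≡ 47t (mod 102). Because gcd(47, 102) = 1, we may cancel 47 to get s ≡ t (mod 102).
Therefore g is injective.
We now compute 47⁻¹ mod 102 explicitly. Euclid's algorithm: 102 = 2·47 + 8, 47 = 5·8 + 7, 8 = 1·7 + 1; back-substituting gives 1 = 89·47 − 41·102, so 47⁻¹ ≡ 89 (mod 102).
Since g is injective, we find g⁻¹(92): we need 47x ≡ 92 − 48 ≡ 44 (mod 102). Using 47⁻¹ = 89: x ≡ 89·44 = 3916 = 38·102 + 40, so x = 40.
Check: g(40) = 47·40 + 48 = 1928 = 18·102 + 92 ≡ 92 (mod 102).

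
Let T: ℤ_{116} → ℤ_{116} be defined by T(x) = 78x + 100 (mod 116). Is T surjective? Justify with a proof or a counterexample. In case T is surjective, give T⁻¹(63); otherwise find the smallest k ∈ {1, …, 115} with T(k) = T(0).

58

Since gcd(78, 116) = 2, we have 78x ≡ 0 (mod 2) for all x, so T(x) ≡ 0 (mod 2).
But 1 ≢ 0 (mod 2), so 1 ∈ ℤ_{116} has no preimage. Thus T is not surjective.
Since T is not surjective, we find the least positive k with T(k) = T(0): this means 78k ≡ 0 (mod 116), i.e. 116 ∣ 78k. Since gcd(78, 116) = 2, dividing through by 2 this holds exactly when 58 ∣ 39k, and as gcd(39, 58) = 1, exactly when 58 ∣ k.
The smallest positive such k is 58.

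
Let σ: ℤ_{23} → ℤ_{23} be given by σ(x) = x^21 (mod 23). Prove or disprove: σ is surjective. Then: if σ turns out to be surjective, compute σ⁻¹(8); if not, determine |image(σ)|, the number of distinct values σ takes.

3

Since 23 is prime, the nonzero elements of ℤ_{23} form a cyclic group of order 22.
As gcd(21, 22) = 1, raising to the 21st power is a bijection on this group: if s^21 ≡ t^21 then (st^{−1})^21 = 1, and the only element of order dividing gcd(21, 22) = 1 is 1, so s = t.
With σ(0) = 0 this makes σ injective on all of ℤ_{23}, hence bijective (finite equal-size domain and codomain). In particular σ is surjective.
Since σ is surjective, we find the preimage of 8. The inverse of x ↦ x^21 on (ℤ_{23})^× is x ↦ x^21, because 21·21 = 441 = 20·22 + 1 ≡ 1 (mod 22) and x^{22} = 1 for x ≠ 0 (Fermat). So σ⁻¹(8) = 8^21 mod 23.
Repeated squaring mod 23: 8^1 ≡ 8, 8^2 ≡ 8² = 64 ≡ 18, 8^4 ≡ 18² = 324 ≡ 2, 8^8 ≡ 2² = 4, 8^16 ≡ 4² = 16. Since 21 = 16 + 4 + 1, 8^21 ≡ 16·2·8: 16·2 = 32 ≡ 9, then 9·8 = 72 ≡ 3. So 8^21 ≡ 3 (mod 23).
Hence σ⁻¹(8) = 3.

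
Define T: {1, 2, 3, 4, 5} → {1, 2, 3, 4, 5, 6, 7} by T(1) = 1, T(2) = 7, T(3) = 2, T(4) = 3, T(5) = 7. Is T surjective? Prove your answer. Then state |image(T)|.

4

No element maps to 4, so T is not surjective.
The image of T is {1, 2, 3, 7}, which has 4 elements.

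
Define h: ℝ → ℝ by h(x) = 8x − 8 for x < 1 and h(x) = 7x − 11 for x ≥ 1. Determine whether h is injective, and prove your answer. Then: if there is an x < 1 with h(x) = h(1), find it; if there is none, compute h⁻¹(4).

Both pieces are strictly increasing (slopes 8 and 7), so each is injective on its own interval.
The left piece maps (−∞, 1) onto (−∞, 0); the right piece maps [1, ∞) onto [−4, ∞).
These images overlap. In particular h(1) = −4 (right piece), and solving 8x − 8 = −4 on the left piece gives x = 1/2 < 1.
So h(1/2) = h(1) with 1/2 ≠ 1, and h is not injective. This x = 1/2 is the requested value below 1.

1/2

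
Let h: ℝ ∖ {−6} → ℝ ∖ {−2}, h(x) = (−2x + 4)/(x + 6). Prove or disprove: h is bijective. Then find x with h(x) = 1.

Suppose h(u) = h(v). Cross-multiplying: (−2u + 4)(v + 6) = (−2v + 4)(u + 6).
Expanding both sides and cancelling the symmetric terms leaves −16·(u − v) = 0. Since −16 ≠ 0, u = v. Therefore h is injective.
For any y ≠ −2, solving y(x + 6) = −2x + 4 for x gives a well-defined x ≠ −6. So h is surjective.
Therefore h is bijective.
Solving h(x) = 1: cross-multiplying gives −2x + 4 = 1(x + 6), which rearranges to −3x = 2, so x = −2/3.

-2/3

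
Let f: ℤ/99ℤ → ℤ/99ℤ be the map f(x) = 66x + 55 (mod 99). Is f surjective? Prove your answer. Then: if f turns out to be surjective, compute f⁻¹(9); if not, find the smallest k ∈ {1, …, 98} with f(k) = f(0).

Since gcd(66, 99) = 33, we have 66x ≡ 0 (mod 33) for all x, so f(x) ≡ 22 (mod 33).
But 0 ≢ 22 (mod 33), so 0 ∈ ℤ/99ℤ has no preimage. Therefore f is not surjective.
Since f is not surjective, we find the least positive k with f(k) = f(0): this means 66k ≡ 0 (mod 99), i.e. 99 ∣ 66k. Since gcd(66, 99) = 33, dividing through by 33 this holds exactly when 3 ∣ 2k, and as gcd(2, 3) = 1, exactly when 3 ∣ k.
The smallest positive such k is 3.

3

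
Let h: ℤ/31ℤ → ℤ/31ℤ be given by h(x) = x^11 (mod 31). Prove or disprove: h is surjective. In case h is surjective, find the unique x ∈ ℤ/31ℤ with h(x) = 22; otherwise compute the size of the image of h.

17

Since 31 is prime, the nonzero elements of ℤ/31ℤ form a cyclic group of order 30.
As gcd(11, 30) = 1, raising to the 11th power is a bijection on this group: if a^11 ≡ b^11 then (ab^{−1})^11 = 1, and the only element of order dividing gcd(11, 30) = 1 is 1, so a = b.
With h(0) = 0 this makes h injective on all of ℤ/31ℤ, hence bijective (finite equal-size domain and codomain). In particular h is surjective.
Since h is surjective, we find the preimage of 22. The inverse of x ↦ x^11 on (ℤ/31ℤ)^× is x ↦ x^11, because 11·11 = 121 = 4·30 + 1 ≡ 1 (mod 30) and x^{30} = 1 for x ≠ 0 (Fermat). So h⁻¹(22) = 22^11 mod 31.
Repeated squaring mod 31: 22^1 ≡ 22, 22^2 ≡ 22² = 484 ≡ 19, 22^4 ≡ 19² = 361 ≡ 20, 22^8 ≡ 20² = 400 ≡ 28. Since 11 = 8 + 2 + 1, 22^11 ≡ 28·19·22: 28·19 = 532 ≡ 5, then 5·22 = 110 ≡ 17. So 22^11 ≡ 17 (mod 31).
Hence h⁻¹(22) = 17.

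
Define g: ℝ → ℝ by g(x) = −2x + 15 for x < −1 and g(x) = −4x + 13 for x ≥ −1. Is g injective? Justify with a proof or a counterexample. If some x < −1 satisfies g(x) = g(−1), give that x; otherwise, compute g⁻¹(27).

-6

Both pieces are strictly decreasing (slopes −2 and −4), so each is injective on its own interval.
The left piece maps (−∞, −1) onto (17, ∞); the right piece maps [−1, ∞) onto (−∞, 17].
These images are disjoint, so no value is attained by both pieces. Thus g is injective.
Because the two images are disjoint, no x < −1 has g(x) = g(−1), so we compute g⁻¹(27): 27 lies in (17, ∞), so solve −2x + 15 = 27: x = (27 − 15)/(−2) = −6.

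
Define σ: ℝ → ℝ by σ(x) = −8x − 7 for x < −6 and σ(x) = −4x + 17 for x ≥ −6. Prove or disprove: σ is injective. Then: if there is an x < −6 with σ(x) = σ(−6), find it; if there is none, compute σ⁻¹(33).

Both pieces are strictly decreasing (slopes −8 and −4), so each is injective on its own interval.
The left piece maps (−∞, −6) onto (41, ∞); the right piece maps [−6, ∞) onto (−∞, 41].
These images are disjoint, so no value is attained by both pieces. Hence σ is injective.
Because the two images are disjoint, no x < −6 has σ(x) = σ(−6), so we compute σ⁻¹(33): 33 lies in (−∞, 41], so solve −4x + 17 = 33: x = (33 − 17)/(−4) = −4.

-4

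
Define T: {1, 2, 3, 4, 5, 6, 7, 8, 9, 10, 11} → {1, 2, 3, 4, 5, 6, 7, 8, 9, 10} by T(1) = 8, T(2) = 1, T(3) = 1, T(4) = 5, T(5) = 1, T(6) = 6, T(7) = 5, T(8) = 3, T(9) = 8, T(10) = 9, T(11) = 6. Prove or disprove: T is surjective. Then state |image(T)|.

No element maps to 2, so T is not surjective.
The image of T is {1, 3, 5, 6, 8, 9}, which has 6 elements.

6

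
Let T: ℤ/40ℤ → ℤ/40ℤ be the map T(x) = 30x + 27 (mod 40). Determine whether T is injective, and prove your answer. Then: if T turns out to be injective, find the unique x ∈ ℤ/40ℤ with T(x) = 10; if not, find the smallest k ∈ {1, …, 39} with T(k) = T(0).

We have gcd(30, 40) = 10 > 1. Taking u = 0 and v = 4: T(0) = 27 and T(4) = 30·4 + 27 = 147 ≡ 27 (mod 40).
So T(0) = T(4) while 0 ≠ 4, therefore T is not injective.
Since T is not injective, we find the least positive k with T(k) = T(0): this means 30k ≡ 0 (mod 40), i.e. 40 ∣ 30k. Since gcd(30, 40) = 10, dividing through by 10 this holds exactly when 4 ∣ 3k, and as gcd(3, 4) = 1, exactly when 4 ∣ k.
The smallest positive such k is 4.

4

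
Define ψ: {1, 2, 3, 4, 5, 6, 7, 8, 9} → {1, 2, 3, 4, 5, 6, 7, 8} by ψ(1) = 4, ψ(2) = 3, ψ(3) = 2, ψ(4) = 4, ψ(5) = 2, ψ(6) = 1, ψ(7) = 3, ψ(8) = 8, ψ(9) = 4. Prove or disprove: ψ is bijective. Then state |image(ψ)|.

ψ(1) = 4 = ψ(4) with 1 ≠ 4, so ψ is not injective, hence not bijective.
The image of ψ is {1, 2, 3, 4, 8}, which has 5 elements.

5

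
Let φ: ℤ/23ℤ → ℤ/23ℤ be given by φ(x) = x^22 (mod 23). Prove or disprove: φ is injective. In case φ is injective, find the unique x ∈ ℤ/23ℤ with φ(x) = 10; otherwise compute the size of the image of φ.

φ(1) = 1^22 = 1.
φ(2): Repeated squaring mod 23: 2^1 ≡ 2, 2^2 ≡ 2² = 4, 2^4 ≡ 4² = 16, 2^8 ≡ 16² = 256 ≡ 3, 2^16 ≡ 3² = 9. Since 22 = 16 + 4 + 2, 2^22 ≡ 9·16·4: 9·16 = 144 ≡ 6, then 6·4 = 24 ≡ 1. So 2^22 ≡ 1 (mod 23).
So φ(1) = φ(2) = 1 while 1 ≠ 2, hence φ is not injective.
Since φ is not injective, we determine |image(φ)|. Computing x^22 mod 23 for each x (by repeated squaring, reducing mod 23 at every step), the values φ(0), φ(1), …, φ(22) are: 0, 1, 1, 1, 1, 1, 1, 1, 1, 1, 1, 1, 1, 1, 1, 1, 1, 1, 1, 1, 1, 1, 1.
The distinct values are {0, 1}; there are 2 of them.

2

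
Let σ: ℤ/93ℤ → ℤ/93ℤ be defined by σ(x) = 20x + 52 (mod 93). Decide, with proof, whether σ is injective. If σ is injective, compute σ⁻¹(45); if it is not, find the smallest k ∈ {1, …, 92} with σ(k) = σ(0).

88

Recall: σ is injective when σ(x_1) = σ(x_2) forces x_1 = x_2.
If σ(x_1) = σ(x_2), then 20x_1 ≡ 20x_2 (mod 93). Because gcd(20, 93) = 1, we may cancel 20 to get x_1 ≡ x_2 (mod 93).
Therefore σ is injective.
We now compute 20⁻¹ mod 93 explicitly. Euclid's algorithm: 93 = 4·20 + 13, 20 = 1·13 + 7, 13 = 1·7 + 6, 7 = 1·6 + 1; back-substituting gives 1 = 14·20 − 3·93, so 20⁻¹ ≡ 14 (mod 93).
Since σ is injective, we compute σ⁻¹(45): solve 20x + 52 ≡ 45 (mod 93), i.e. 20x ≡ 86 (mod 93).
Multiplying by 20⁻¹ = 14 gives x ≡ 14·86 = 1204 = 12·93 + 88 ≡ 88 (mod 93).
Check: σ(88) = 20·88 + 52 = 1812 = 19·93 + 45 ≡ 45 (mod 93).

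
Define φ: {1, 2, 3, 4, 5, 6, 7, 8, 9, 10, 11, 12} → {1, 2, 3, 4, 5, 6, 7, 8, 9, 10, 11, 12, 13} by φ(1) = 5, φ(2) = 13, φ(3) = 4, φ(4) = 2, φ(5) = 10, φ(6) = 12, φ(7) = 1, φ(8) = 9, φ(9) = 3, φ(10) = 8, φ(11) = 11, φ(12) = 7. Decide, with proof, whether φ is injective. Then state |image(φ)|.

12

The values φ(1), …, φ(12) are 5, 13, 4, 2, 10, 12, 1, 9, 3, 8, 11, 7 — all distinct.
So φ(s) = φ(t) only when s = t, and φ is injective.
The image of φ is {1, 2, 3, 4, 5, 7, 8, 9, 10, 11, 12, 13}, which has 12 elements.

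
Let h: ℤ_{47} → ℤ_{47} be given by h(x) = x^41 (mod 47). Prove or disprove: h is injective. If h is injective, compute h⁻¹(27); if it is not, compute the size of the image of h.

34

Since 47 is prime, the nonzero elements of ℤ_{47} form a cyclic group of order 46.
As gcd(41, 46) = 1, raising to the 41st power is a bijection on this group: if u^41 ≡ v^41 then (uv^{−1})^41 = 1, and the only element of order dividing gcd(41, 46) = 1 is 1, so u = v.
With h(0) = 0 this makes h injective on all of ℤ_{47}, hence bijective (finite equal-size domain and codomain). In particular h is injective.
Since h is injective, we find the preimage of 27. The inverse of x ↦ x^41 on (ℤ_{47})^× is x ↦ x^9, because 41·9 = 369 = 8·46 + 1 ≡ 1 (mod 46) and x^{46} = 1 for x ≠ 0 (Fermat). So h⁻¹(27) = 27^9 mod 47.
Repeated squaring mod 47: 27^1 ≡ 27, 27^2 ≡ 27² = 729 ≡ 24, 27^4 ≡ 24² = 576 ≡ 12, 27^8 ≡ 12² = 144 ≡ 3. Since 9 = 8 + 1, 27^9 ≡ 3·27: 3·27 = 81 ≡ 34. So 27^9 ≡ 34 (mod 47).
Hence h⁻¹(27) = 34.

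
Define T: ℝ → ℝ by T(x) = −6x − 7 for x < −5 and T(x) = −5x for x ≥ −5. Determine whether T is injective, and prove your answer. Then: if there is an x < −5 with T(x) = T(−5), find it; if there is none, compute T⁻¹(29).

Both pieces are strictly decreasing (slopes −6 and −5), so each is injective on its own interval.
The left piece maps (−∞, −5) onto (23, ∞); the right piece maps [−5, ∞) onto (−∞, 25].
These images overlap. In particular T(−5) = 25 (right piece), and solving −6x − 7 = 25 on the left piece gives x = −16/3 < −5.
So T(−16/3) = T(−5) with −16/3 ≠ −5, and T is not injective. This x = −16/3 is the requested value below −5.

-16/3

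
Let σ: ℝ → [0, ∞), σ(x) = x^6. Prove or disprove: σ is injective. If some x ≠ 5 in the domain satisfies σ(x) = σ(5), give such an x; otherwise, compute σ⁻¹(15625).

σ(5) = 15625 = (−5)^6 = σ(−5) (since 6 is even), with 5 ≠ −5. So σ is not injective.
For the follow-up, such an x exists: taking x = −5 ∈ ℝ gives σ(−5) = 15625 = σ(5) with −5 ≠ 5.

-5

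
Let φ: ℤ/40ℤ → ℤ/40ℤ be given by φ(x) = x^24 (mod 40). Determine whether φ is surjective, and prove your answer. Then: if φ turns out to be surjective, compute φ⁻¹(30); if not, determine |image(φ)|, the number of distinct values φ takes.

4

φ(1) = 1^24 = 1.
φ(3): Repeated squaring mod 40: 3^1 ≡ 3, 3^2 ≡ 3² = 9, 3^4 ≡ 9² = 81 ≡ 1, 3^8 ≡ 1² = 1, 3^16 ≡ 1² = 1. Since 24 = 16 + 8, 3^24 ≡ 1·1: 1·1 = 1. So 3^24 ≡ 1 (mod 40).
So φ(1) = φ(3) = 1 while 1 ≠ 3, thus φ is not injective.
A non-injective map from the 40-element set ℤ/40ℤ to itself takes at most 39 distinct values, so it cannot be surjective. Thus φ is not surjective.
Since φ is not surjective, we determine |image(φ)|. Computing x^24 mod 40 for each x (by repeated squaring, reducing mod 40 at every step), the values φ(0), φ(1), …, φ(39) are: 0, 1, 16, 1, 16, 25, 16, 1, 16, 1, 0, 1, 16, 1, 16, 25, 16, 1, 16, 1, 0, 1, 16, 1, 16, 25, 16, 1, 16, 1, 0, 1, 16, 1, 16, 25, 16, 1, 16, 1.
The distinct values are {0, 1, 16, 25}; there are 4 of them.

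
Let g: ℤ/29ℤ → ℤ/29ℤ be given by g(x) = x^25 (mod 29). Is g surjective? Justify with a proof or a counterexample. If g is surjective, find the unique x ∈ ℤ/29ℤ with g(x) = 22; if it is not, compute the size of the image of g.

Since 29 is prime, the nonzero elements of ℤ/29ℤ form a cyclic group of order 28.
As gcd(25, 28) = 1, raising to the 25th power is a bijection on this group: if x_1^25 ≡ x_2^25 then (x_1x_2^{−1})^25 = 1, and the only element of order dividing gcd(25, 28) = 1 is 1, so x_1 = x_2.
With g(0) = 0 this makes g injective on all of ℤ/29ℤ, hence bijective (finite equal-size domain and codomain). In particular g is surjective.
Since g is surjective, we find the preimage of 22. The inverse of x ↦ x^25 on (ℤ/29ℤ)^× is x ↦ x^9, because 25·9 = 225 = 8·28 + 1 ≡ 1 (mod 28) and x^{28} = 1 for x ≠ 0 (Fermat). So g⁻¹(22) = 22^9 mod 29.
Repeated squaring mod 29: 22^1 ≡ 22, 22^2 ≡ 22² = 484 ≡ 20, 22^4 ≡ 20² = 400 ≡ 23, 22^8 ≡ 23² = 529 ≡ 7. Since 9 = 8 + 1, 22^9 ≡ 7·22: 7·22 = 154 ≡ 9. So 22^9 ≡ 9 (mod 29).
Hence g⁻¹(22) = 9.

9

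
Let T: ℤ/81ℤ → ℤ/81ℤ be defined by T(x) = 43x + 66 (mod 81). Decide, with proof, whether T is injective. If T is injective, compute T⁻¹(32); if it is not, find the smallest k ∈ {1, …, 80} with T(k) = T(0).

By definition, injectivity means: for all a, b in the domain, T(a) = T(b) implies a = b.
Suppose T(a) = T(b) in ℤ/81ℤ. Then 43a + 66 ≡ 43b + 66 (mod 81), thus 43(a − b) ≡ 0 (mod 81).
Since gcd(43, 81) = 1, 43 is invertible modulo 81, thus a − b ≡ 0 (mod 81), i.e. a = b.
So T is injective.
We now compute 43⁻¹ mod 81 explicitly. Euclid's algorithm: 81 = 1·43 + 38, 43 = 1·38 + 5, 38 = 7·5 + 3, 5 = 1·3 + 2, 3 = 1·2 + 1; back-substituting gives 1 = 49·43 − 26·81, so 43⁻¹ ≡ 49 (mod 81).
Since T is injective, we compute T⁻¹(32): solve 43x + 66 ≡ 32 (mod 81), i.e. 43x ≡ 47 (mod 81).
Multiplying by 43⁻¹ = 49 gives x ≡ 49·47 = 2303 = 28·81 + 35 ≡ 35 (mod 81).
Check: T(35) = 43·35 + 66 = 1571 = 19·81 + 32 ≡ 32 (mod 81).

35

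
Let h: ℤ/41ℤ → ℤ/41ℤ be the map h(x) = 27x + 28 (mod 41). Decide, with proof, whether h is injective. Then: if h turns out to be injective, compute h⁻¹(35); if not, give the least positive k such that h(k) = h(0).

By definition, h is injective if h(a) = h(b) implies a = b.
If h(a) = h(b), then 27a ≡ 27b (mod 41). Because gcd(27, 41) = 1, we may cancel 27 to get a ≡ b (mod 41).
Hence h is injective.
We now compute 27⁻¹ mod 41 explicitly. Euclid's algorithm: 41 = 1·27 + 14, 27 = 1·14 + 13, 14 = 1·13 + 1; back-substituting gives 1 = 38·27 − 25·41, so 27⁻¹ ≡ 38 (mod 41).
Since h is injective, we find h⁻¹(35): we need 27x ≡ 35 − 28 ≡ 7 (mod 41). Using 27⁻¹ = 38: x ≡ 38·7 = 266 = 6·41 + 20, so x = 20.
Check: h(20) = 27·20 + 28 = 568 = 13·41 + 35 ≡ 35 (mod 41).

20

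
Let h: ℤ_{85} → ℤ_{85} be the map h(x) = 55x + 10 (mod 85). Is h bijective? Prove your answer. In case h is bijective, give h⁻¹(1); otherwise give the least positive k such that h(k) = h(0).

We have gcd(55, 85) = 5 > 1. Taking s = 0 and t = 17: h(0) = 10 and h(17) = 55·17 + 10 = 945 ≡ 10 (mod 85).
So h(0) = h(17) while 0 ≠ 17, thus h is not injective, hence not bijective.
Since h is not bijective, we find the least positive k with h(k) = h(0): this means 55k ≡ 0 (mod 85), i.e. 85 ∣ 55k. Since gcd(55, 85) = 5, dividing through by 5 this holds exactly when 17 ∣ 11k, and as gcd(11, 17) = 1, exactly when 17 ∣ k.
The smallest positive such k is 17.

17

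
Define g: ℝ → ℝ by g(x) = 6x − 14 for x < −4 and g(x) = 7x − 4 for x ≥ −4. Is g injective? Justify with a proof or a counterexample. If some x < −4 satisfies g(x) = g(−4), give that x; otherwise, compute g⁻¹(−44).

-5

Both pieces are strictly increasing (slopes 6 and 7), so each is injective on its own interval.
The left piece maps (−∞, −4) onto (−∞, −38); the right piece maps [−4, ∞) onto [−32, ∞).
These images are disjoint, so no value is attained by both pieces. Thus g is injective.
Because the two images are disjoint, no x < −4 has g(x) = g(−4), so we compute g⁻¹(−44): −44 lies in (−∞, −38), so solve 6x − 14 = −44: x = (−44 + 14)/6 = −5.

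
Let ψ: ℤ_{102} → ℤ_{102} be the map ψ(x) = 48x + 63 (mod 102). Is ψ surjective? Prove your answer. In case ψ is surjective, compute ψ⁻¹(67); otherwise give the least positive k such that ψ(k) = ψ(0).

Since gcd(48, 102) = 6, we have 48x ≡ 0 (mod 6) for all x, so ψ(x) ≡ 3 (mod 6).
But 0 ≢ 3 (mod 6), so 0 ∈ ℤ_{102} has no preimage. Therefore ψ is not surjective.
Since ψ is not surjective, we find the least positive k with ψ(k) = ψ(0): this means 48k ≡ 0 (mod 102), i.e. 102 ∣ 48k. Since gcd(48, 102) = 6, dividing through by 6 this holds exactly when 17 ∣ 8k, and as gcd(8, 17) = 1, exactly when 17 ∣ k.
The smallest positive such k is 17.

17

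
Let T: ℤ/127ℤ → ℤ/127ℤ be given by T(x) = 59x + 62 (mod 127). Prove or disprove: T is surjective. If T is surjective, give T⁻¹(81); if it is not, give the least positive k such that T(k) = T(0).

24

By definition, T is surjective if every y in the codomain equals T(x) for some x in the domain.
Since gcd(59, 127) = 1, 59 is invertible modulo 127. Euclid's algorithm: 127 = 2·59 + 9, 59 = 6·9 + 5, 9 = 1·5 + 4, 5 = 1·4 + 1; back-substituting gives 1 = 28·59 − 13·127, so 59⁻¹ ≡ 28 (mod 127).
Then y ↦ 28(y − 62) is a two-sided inverse to T, so every y ∈ ℤ/127ℤ has a preimage.
Hence T is surjective.
Since T is surjective, we find T⁻¹(81): we need 59x ≡ 81 − 62 ≡ 19 (mod 127). Using 59⁻¹ = 28: x ≡ 28·19 = 532 = 4·127 + 24, so x = 24.
Check: T(24) = 59·24 + 62 = 1478 = 11·127 + 81 ≡ 81 (mod 127).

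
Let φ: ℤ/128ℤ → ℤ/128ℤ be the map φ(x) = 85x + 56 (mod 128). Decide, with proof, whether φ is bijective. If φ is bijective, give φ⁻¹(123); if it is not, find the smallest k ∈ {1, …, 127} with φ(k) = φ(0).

55

Suppose φ(s) = φ(t) in ℤ/128ℤ. Then 85s + 56 ≡ 85t + 56 (mod 128), therefore 85(s − t) ≡ 0 (mod 128).
Since gcd(85, 128) = 1, 85 is invertible modulo 128, so s − t ≡ 0 (mod 128), i.e. s = t.
We now compute 85⁻¹ mod 128 explicitly. Euclid's algorithm: 128 = 1·85 + 43, 85 = 1·43 + 42, 43 = 1·42 + 1; back-substituting gives 1 = 125·85 − 83·128, so 85⁻¹ ≡ 125 (mod 128).
For any y ∈ ℤ/128ℤ, x = 125(y − 56) mod 128 satisfies φ(x) = 85·125(y − 56) + 56 ≡ y (since 85·125 ≡ 1 mod 128). So every y has a preimage.
So φ is bijective.
Since φ is bijective, we find φ⁻¹(123): we need 85x ≡ 123 − 56 ≡ 67 (mod 128). Using 85⁻¹ = 125: x ≡ 125·67 = 8375 = 65·128 + 55, so x = 55.
Check: φ(55) = 85·55 + 56 = 4731 = 36·128 + 123 ≡ 123 (mod 128).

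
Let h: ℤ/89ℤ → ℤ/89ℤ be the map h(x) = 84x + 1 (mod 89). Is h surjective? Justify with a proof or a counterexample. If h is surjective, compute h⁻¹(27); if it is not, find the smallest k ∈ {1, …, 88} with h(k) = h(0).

66

Since gcd(84, 89) = 1, 84 is invertible modulo 89. Euclid's algorithm: 89 = 1·84 + 5, 84 = 16·5 + 4, 5 = 1·4 + 1; back-substituting gives 1 = 71·84 − 67·89, so 84⁻¹ ≡ 71 (mod 89).
Then y ↦ 71(y − 1) is a two-sided inverse to h, so every y ∈ ℤ/89ℤ has a preimage.
Hence h is surjective.
Since h is surjective, we compute h⁻¹(27): solve 84x + 1 ≡ 27 (mod 89), i.e. 84x ≡ 26 (mod 89).
Multiplying by 84⁻¹ = 71 gives x ≡ 71·26 = 1846 = 20·89 + 66 ≡ 66 (mod 89).
Check: h(66) = 84·66 + 1 = 5545 = 62·89 + 27 ≡ 27 (mod 89).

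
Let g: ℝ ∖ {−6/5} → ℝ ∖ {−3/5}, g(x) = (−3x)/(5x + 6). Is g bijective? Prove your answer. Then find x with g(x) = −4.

Suppose g(u) = g(v). Cross-multiplying: (−3u)(5v + 6) = (−3v)(5u + 6).
Expanding both sides and cancelling the symmetric terms leaves −18·(u − v) = 0. Since −18 ≠ 0, u = v. Hence g is injective.
For any y ≠ −3/5, solving y(5x + 6) = −3x for x gives a well-defined x ≠ −6/5. So g is surjective.
Therefore g is bijective.
Solving g(x) = −4: cross-multiplying gives −3x = −4(5x + 6), which rearranges to 17x = −24, so x = −24/17.

-24/17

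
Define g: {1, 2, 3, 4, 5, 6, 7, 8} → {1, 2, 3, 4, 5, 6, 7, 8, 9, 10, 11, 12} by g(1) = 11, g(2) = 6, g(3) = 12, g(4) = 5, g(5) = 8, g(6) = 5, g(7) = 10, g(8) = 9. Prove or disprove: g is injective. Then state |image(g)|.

g(4) = 5 = g(6) with 4 ≠ 6, so g is not injective.
The image of g is {5, 6, 8, 9, 10, 11, 12}, which has 7 elements.

7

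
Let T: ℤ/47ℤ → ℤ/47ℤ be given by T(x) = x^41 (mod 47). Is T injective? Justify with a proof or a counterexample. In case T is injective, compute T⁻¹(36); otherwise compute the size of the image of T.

9

Since 47 is prime, the nonzero elements of ℤ/47ℤ form a cyclic group of order 46.
As gcd(41, 46) = 1, raising to the 41st power is a bijection on this group: if x_1^41 ≡ x_2^41 then (x_1x_2^{−1})^41 = 1, and the only element of order dividing gcd(41, 46) = 1 is 1, so x_1 = x_2.
With T(0) = 0 this makes T injective on all of ℤ/47ℤ, hence bijective (finite equal-size domain and codomain). In particular T is injective.
Since T is injective, we find the preimage of 36. The inverse of x ↦ x^41 on (ℤ/47ℤ)^× is x ↦ x^9, because 41·9 = 369 = 8·46 + 1 ≡ 1 (mod 46) and x^{46} = 1 for x ≠ 0 (Fermat). So T⁻¹(36) = 36^9 mod 47.
Repeated squaring mod 47: 36^1 ≡ 36, 36^2 ≡ 36² = 1296 ≡ 27, 36^4 ≡ 27² = 729 ≡ 24, 36^8 ≡ 24² = 576 ≡ 12. Since 9 = 8 + 1, 36^9 ≡ 12·36: 12·36 = 432 ≡ 9. So 36^9 ≡ 9 (mod 47).
Hence T⁻¹(36) = 9.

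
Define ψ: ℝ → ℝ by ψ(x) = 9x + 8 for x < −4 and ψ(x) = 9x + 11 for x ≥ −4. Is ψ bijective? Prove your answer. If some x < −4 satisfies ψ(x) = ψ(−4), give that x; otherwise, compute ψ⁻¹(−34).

-14/3

Both pieces are strictly increasing (slopes 9 and 9), so each is injective on its own interval.
The left piece maps (−∞, −4) onto (−∞, −28); the right piece maps [−4, ∞) onto [−25, ∞).
The images leave a gap (−28 has no preimage), so ψ is not surjective, hence not bijective.
Because the two images are disjoint, no x < −4 has ψ(x) = ψ(−4), so we compute ψ⁻¹(−34): −34 lies in (−∞, −28), so solve 9x + 8 = −34: x = (−34 − 8)/9 = −14/3.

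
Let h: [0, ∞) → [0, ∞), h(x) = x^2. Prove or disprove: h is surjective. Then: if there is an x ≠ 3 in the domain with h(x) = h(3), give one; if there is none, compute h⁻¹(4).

For any y ∈ [0, ∞), x = y^{1/2} ∈ [0, ∞) gives h(x) = y, so h is surjective.
Since x ↦ x^2 is strictly increasing on [0, ∞), it is injective there, so no x ≠ 3 in the domain has h(x) = h(3). We therefore compute h⁻¹(4) = 4^{1/2} = 2 (indeed 2^2 = 4).

2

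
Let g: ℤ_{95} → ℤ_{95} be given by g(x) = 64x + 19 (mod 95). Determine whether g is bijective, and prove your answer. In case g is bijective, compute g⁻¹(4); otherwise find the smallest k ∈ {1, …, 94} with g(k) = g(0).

25

By definition, g is injective if g(u) = g(v) implies u = v.
Suppose g(u) = g(v) in ℤ_{95}. Then 64u + 19 ≡ 64v + 19 (mod 95), hence 64(u − v) ≡ 0 (mod 95).
Since gcd(64, 95) = 1, 64 is invertible modulo 95, thus u − v ≡ 0 (mod 95), i.e. u = v.
We now compute 64⁻¹ mod 95 explicitly. Euclid's algorithm: 95 = 1·64 + 31, 64 = 2·31 + 2, 31 = 15·2 + 1; back-substituting gives 1 = 49·64 − 33·95, so 64⁻¹ ≡ 49 (mod 95).
Then y ↦ 49(y − 19) is a two-sided inverse to g, so every y ∈ ℤ_{95} has a preimage.
Thus g is bijective.
Since g is bijective, we compute g⁻¹(4): solve 64x + 19 ≡ 4 (mod 95), i.e. 64x ≡ 80 (mod 95).
Multiplying by 64⁻¹ = 49 gives x ≡ 49·80 = 3920 = 41·95 + 25 ≡ 25 (mod 95).
Check: g(25) = 64·25 + 19 = 1619 = 17·95 + 4 ≡ 4 (mod 95).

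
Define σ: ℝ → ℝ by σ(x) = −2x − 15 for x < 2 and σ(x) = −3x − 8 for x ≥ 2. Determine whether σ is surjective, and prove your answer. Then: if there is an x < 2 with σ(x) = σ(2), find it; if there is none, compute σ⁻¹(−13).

Both pieces are strictly decreasing (slopes −2 and −3), so each is injective on its own interval.
The left piece maps (−∞, 2) onto (−19, ∞); the right piece maps [2, ∞) onto (−∞, −14].
The union (−19, ∞) ∪ (−∞, −14] covers ℝ, so σ is surjective.
For the follow-up: the images overlap, so an x < 2 with σ(x) = σ(2) exists. σ(2) = −14; solving −2x − 15 = −14 for x < 2 gives x = (−14 + 15)/(−2) = −1/2.

-1/2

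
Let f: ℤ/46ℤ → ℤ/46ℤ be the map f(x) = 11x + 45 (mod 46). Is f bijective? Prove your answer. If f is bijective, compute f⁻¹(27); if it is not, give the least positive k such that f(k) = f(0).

Suppose f(s) = f(t) in ℤ/46ℤ. Then 11s + 45 ≡ 11t + 45 (mod 46), hence 11(s − t) ≡ 0 (mod 46).
Since gcd(11, 46) = 1, 11 is invertible modulo 46, thus s − t ≡ 0 (mod 46), i.e. s = t.
We now compute 11⁻¹ mod 46 explicitly. Euclid's algorithm: 46 = 4·11 + 2, 11 = 5·2 + 1; back-substituting gives 1 = 21·11 − 5·46, so 11⁻¹ ≡ 21 (mod 46).
Then y ↦ 21(y − 45) is a two-sided inverse to f, so every y ∈ ℤ/46ℤ has a preimage.
Thus f is bijective.
Since f is bijective, we find f⁻¹(27): we need 11x ≡ 27 − 45 ≡ 28 (mod 46). Using 11⁻¹ = 21: x ≡ 21·28 = 588 = 12·46 + 36, so x = 36.
Check: f(36) = 11·36 + 45 = 441 = 9·46 + 27 ≡ 27 (mod 46).

36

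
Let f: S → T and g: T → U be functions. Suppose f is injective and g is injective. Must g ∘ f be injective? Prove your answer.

Suppose (g ∘ f)(s) = (g ∘ f)(t), i.e. g(f(s)) = g(f(t)).
Since g is injective, f(s) = f(t). Since f is injective, s = t. So g ∘ f is injective.

injective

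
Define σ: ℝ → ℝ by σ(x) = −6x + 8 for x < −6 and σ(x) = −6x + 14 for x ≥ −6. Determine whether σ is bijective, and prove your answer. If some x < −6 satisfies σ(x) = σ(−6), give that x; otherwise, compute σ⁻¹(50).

Both pieces are strictly decreasing (slopes −6 and −6), so each is injective on its own interval.
The left piece maps (−∞, −6) onto (44, ∞); the right piece maps [−6, ∞) onto (−∞, 50].
These images overlap. In particular σ(−6) = 50 (right piece), and solving −6x + 8 = 50 on the left piece gives x = −7 < −6.
So σ(−7) = σ(−6) with −7 ≠ −6, and σ is not injective, hence not bijective. This x = −7 is the requested value below −6.

-7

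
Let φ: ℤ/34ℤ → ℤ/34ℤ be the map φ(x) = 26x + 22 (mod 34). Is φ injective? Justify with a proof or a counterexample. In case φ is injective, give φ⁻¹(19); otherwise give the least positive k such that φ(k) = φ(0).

17

We have gcd(26, 34) = 2 > 1. Taking a = 0 and b = 17: φ(0) = 22 and φ(17) = 26·17 + 22 = 464 ≡ 22 (mod 34).
So φ(0) = φ(17) while 0 ≠ 17, therefore φ is not injective.
Since φ is not injective, we find the least positive k with φ(k) = φ(0): this means 26k ≡ 0 (mod 34), i.e. 34 ∣ 26k. Since gcd(26, 34) = 2, dividing through by 2 this holds exactly when 17 ∣ 13k, and as gcd(13, 17) = 1, exactly when 17 ∣ k.
The smallest positive such k is 17.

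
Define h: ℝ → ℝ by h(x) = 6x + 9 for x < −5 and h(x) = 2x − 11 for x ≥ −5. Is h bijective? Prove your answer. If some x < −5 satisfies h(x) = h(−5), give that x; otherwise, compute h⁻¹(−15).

-2

Both pieces are strictly increasing (slopes 6 and 2), so each is injective on its own interval.
The left piece maps (−∞, −5) onto (−∞, −21); the right piece maps [−5, ∞) onto [−21, ∞).
Since −21 = −21, the images partition ℝ: h is injective and surjective, hence bijective.
Because the two images are disjoint, no x < −5 has h(x) = h(−5), so we compute h⁻¹(−15): −15 lies in [−21, ∞), so solve 2x − 11 = −15: x = (−15 + 11)/2 = −2.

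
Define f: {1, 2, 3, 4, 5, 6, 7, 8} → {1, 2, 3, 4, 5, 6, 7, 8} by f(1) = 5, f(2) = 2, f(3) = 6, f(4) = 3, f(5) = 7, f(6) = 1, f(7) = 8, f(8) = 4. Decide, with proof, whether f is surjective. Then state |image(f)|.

Every element of the codomain has a preimage: 1 = f(6), 2 = f(2), 3 = f(4), 4 = f(8), 5 = f(1), 6 = f(3), 7 = f(5), 8 = f(7).
Hence f is surjective.
The image of f is {1, 2, 3, 4, 5, 6, 7, 8}, which has 8 elements.

8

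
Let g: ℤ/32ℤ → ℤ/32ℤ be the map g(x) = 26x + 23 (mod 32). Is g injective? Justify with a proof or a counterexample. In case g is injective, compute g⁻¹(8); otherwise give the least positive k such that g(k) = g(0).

We have gcd(26, 32) = 2 > 1. Taking x_1 = 0 and x_2 = 16: g(0) = 23 and g(16) = 26·16 + 23 = 439 ≡ 23 (mod 32).
So g(0) = g(16) while 0 ≠ 16, hence g is not injective.
Since g is not injective, we find the least positive k with g(k) = g(0): this means 26k ≡ 0 (mod 32), i.e. 32 ∣ 26k. Since gcd(26, 32) = 2, dividing through by 2 this holds exactly when 16 ∣ 13k, and as gcd(13, 16) = 1, exactly when 16 ∣ k.
The smallest positive such k is 16.

16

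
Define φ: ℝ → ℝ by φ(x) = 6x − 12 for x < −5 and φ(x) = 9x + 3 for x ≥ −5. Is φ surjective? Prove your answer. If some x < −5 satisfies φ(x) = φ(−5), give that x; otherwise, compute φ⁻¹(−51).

-13/2

Both pieces are strictly increasing (slopes 6 and 9), so each is injective on its own interval.
The left piece maps (−∞, −5) onto (−∞, −42); the right piece maps [−5, ∞) onto [−42, ∞).
These images together cover ℝ, so φ is surjective.
Because the two images are disjoint, no x < −5 has φ(x) = φ(−5), so we compute φ⁻¹(−51): −51 lies in (−∞, −42), so solve 6x − 12 = −51: x = (−51 + 12)/6 = −13/2.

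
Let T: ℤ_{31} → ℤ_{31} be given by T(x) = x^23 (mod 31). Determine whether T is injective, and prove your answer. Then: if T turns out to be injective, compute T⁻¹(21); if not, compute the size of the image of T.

Since 31 is prime, the nonzero elements of ℤ_{31} form a cyclic group of order 30.
As gcd(23, 30) = 1, raising to the 23rd power is a bijection on this group: if a^23 ≡ b^23 then (ab^{−1})^23 = 1, and the only element of order dividing gcd(23, 30) = 1 is 1, so a = b.
With T(0) = 0 this makes T injective on all of ℤ_{31}, hence bijective (finite equal-size domain and codomain). In particular T is injective.
Since T is injective, we find the preimage of 21. The inverse of x ↦ x^23 on (ℤ_{31})^× is x ↦ x^17, because 23·17 = 391 = 13·30 + 1 ≡ 1 (mod 30) and x^{30} = 1 for x ≠ 0 (Fermat). So T⁻¹(21) = 21^17 mod 31.
Repeated squaring mod 31: 21^1 ≡ 21, 21^2 ≡ 21² = 441 ≡ 7, 21^4 ≡ 7² = 49 ≡ 18, 21^8 ≡ 18² = 324 ≡ 14, 21^16 ≡ 14² = 196 ≡ 10. Since 17 = 16 + 1, 21^17 ≡ 10·21: 10·21 = 210 ≡ 24. So 21^17 ≡ 24 (mod 31).
Hence T⁻¹(21) = 24.

24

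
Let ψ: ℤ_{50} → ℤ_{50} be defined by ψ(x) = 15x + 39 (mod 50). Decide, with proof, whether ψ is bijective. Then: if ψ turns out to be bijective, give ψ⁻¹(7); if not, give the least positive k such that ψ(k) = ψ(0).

10

We have gcd(15, 50) = 5 > 1. Taking s = 0 and t = 10: ψ(0) = 39 and ψ(10) = 15·10 + 39 = 189 ≡ 39 (mod 50).
So ψ(0) = ψ(10) while 0 ≠ 10, thus ψ is not injective, hence not bijective.
Since ψ is not bijective, we find the least positive k with ψ(k) = ψ(0): this means 15k ≡ 0 (mod 50), i.e. 50 ∣ 15k. Since gcd(15, 50) = 5, dividing through by 5 this holds exactly when 10 ∣ 3k, and as gcd(3, 10) = 1, exactly when 10 ∣ k.
The smallest positive such k is 10.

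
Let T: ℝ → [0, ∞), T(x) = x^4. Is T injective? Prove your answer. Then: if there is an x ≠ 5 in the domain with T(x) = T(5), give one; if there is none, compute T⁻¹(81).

T(5) = 625 = (−5)^4 = T(−5) (since 4 is even), with 5 ≠ −5. So T is not injective.
For the follow-up, such an x exists: taking x = −5 ∈ ℝ gives T(−5) = 625 = T(5) with −5 ≠ 5.

-5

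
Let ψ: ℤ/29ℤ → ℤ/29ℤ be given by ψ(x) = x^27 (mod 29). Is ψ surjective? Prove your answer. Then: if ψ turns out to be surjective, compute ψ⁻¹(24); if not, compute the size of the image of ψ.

23

Since 29 is prime, the nonzero elements of ℤ/29ℤ form a cyclic group of order 28.
As gcd(27, 28) = 1, raising to the 27th power is a bijection on this group: if x_1^27 ≡ x_2^27 then (x_1x_2^{−1})^27 = 1, and the only element of order dividing gcd(27, 28) = 1 is 1, so x_1 = x_2.
With ψ(0) = 0 this makes ψ injective on all of ℤ/29ℤ, hence bijective (finite equal-size domain and codomain). In particular ψ is surjective.
Since ψ is surjective, we find the preimage of 24. The inverse of x ↦ x^27 on (ℤ/29ℤ)^× is x ↦ x^27, because 27·27 = 729 = 26·28 + 1 ≡ 1 (mod 28) and x^{28} = 1 for x ≠ 0 (Fermat). So ψ⁻¹(24) = 24^27 mod 29.
Repeated squaring mod 29: 24^1 ≡ 24, 24^2 ≡ 24² = 576 ≡ 25, 24^4 ≡ 25² = 625 ≡ 16, 24^8 ≡ 16² = 256 ≡ 24, 24^16 ≡ 24² = 576 ≡ 25. Since 27 = 16 + 8 + 2 + 1, 24^27 ≡ 25·24·25·24: 25·24 = 600 ≡ 20, then 20·25 = 500 ≡ 7, then 7·24 = 168 ≡ 23. So 24^27 ≡ 23 (mod 29).
Hence ψ⁻¹(24) = 23.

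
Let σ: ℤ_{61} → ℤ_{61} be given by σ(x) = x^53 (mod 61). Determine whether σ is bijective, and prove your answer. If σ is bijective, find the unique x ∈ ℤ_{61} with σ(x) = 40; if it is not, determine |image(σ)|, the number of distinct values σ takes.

Since 61 is prime, the nonzero elements of ℤ_{61} form a cyclic group of order 60.
As gcd(53, 60) = 1, raising to the 53rd power is a bijection on this group: if s^53 ≡ t^53 then (st^{−1})^53 = 1, and the only element of order dividing gcd(53, 60) = 1 is 1, so s = t.
With σ(0) = 0 this makes σ injective on all of ℤ_{61}, hence bijective (finite equal-size domain and codomain). In particular σ is bijective.
Since σ is bijective, we find the preimage of 40. The inverse of x ↦ x^53 on (ℤ_{61})^× is x ↦ x^17, because 53·17 = 901 = 15·60 + 1 ≡ 1 (mod 60) and x^{60} = 1 for x ≠ 0 (Fermat). So σ⁻¹(40) = 40^17 mod 61.
Repeated squaring mod 61: 40^1 ≡ 40, 40^2 ≡ 40² = 1600 ≡ 14, 40^4 ≡ 14² = 196 ≡ 13, 40^8 ≡ 13² = 169 ≡ 47, 40^16 ≡ 47² = 2209 ≡ 13. Since 17 = 16 + 1, 40^17 ≡ 13·40: 13·40 = 520 ≡ 32. So 40^17 ≡ 32 (mod 61).
Hence σ⁻¹(40) = 32.

32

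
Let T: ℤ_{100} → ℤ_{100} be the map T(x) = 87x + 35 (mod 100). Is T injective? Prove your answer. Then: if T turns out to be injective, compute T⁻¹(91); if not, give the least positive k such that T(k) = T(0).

Suppose T(a) = T(b) in ℤ_{100}. Then 87a + 35 ≡ 87b + 35 (mod 100), thus 87(a − b) ≡ 0 (mod 100).
Since gcd(87, 100) = 1, 87 is invertible modulo 100, hence a − b ≡ 0 (mod 100), i.e. a = b.
Hence T is injective.
We now compute 87⁻¹ mod 100 explicitly. Euclid's algorithm: 100 = 1·87 + 13, 87 = 6·13 + 9, 13 = 1·9 + 4, 9 = 2·4 + 1; back-substituting gives 1 = 23·87 − 20·100, so 87⁻¹ ≡ 23 (mod 100).
Since T is injective, we find T⁻¹(91): we need 87x ≡ 91 − 35 ≡ 56 (mod 100). Using 87⁻¹ = 23: x ≡ 23·56 = 1288 = 12·100 + 88, so x = 88.
Check: T(88) = 87·88 + 35 = 7691 = 76·100 + 91 ≡ 91 (mod 100).

88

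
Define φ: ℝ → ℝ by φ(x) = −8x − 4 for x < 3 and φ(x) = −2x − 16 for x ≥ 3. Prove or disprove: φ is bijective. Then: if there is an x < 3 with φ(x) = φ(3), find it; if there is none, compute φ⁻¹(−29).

Both pieces are strictly decreasing (slopes −8 and −2), so each is injective on its own interval.
The left piece maps (−∞, 3) onto (−28, ∞); the right piece maps [3, ∞) onto (−∞, −22].
These images overlap. In particular φ(3) = −22 (right piece), and solving −8x − 4 = −22 on the left piece gives x = 9/4 < 3.
So φ(9/4) = φ(3) with 9/4 ≠ 3, and φ is not injective, hence not bijective. This x = 9/4 is the requested value below 3.

9/4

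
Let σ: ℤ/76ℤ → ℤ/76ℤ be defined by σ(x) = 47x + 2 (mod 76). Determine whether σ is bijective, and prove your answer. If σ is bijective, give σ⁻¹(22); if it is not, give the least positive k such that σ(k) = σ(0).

Recall: σ is injective when σ(x_1) = σ(x_2) forces x_1 = x_2.
Suppose σ(x_1) = σ(x_2) in ℤ/76ℤ. Then 47x_1 + 2 ≡ 47x_2 + 2 (mod 76), hence 47(x_1 − x_2) ≡ 0 (mod 76).
Since gcd(47, 76) = 1, 47 is invertible modulo 76, thus x_1 − x_2 ≡ 0 (mod 76), i.e. x_1 = x_2.
We now compute 47⁻¹ mod 76 explicitly. Euclid's algorithm: 76 = 1·47 + 29, 47 = 1·29 + 18, 29 = 1·18 + 11, 18 = 1·11 + 7, 11 = 1·7 + 4, 7 = 1·4 + 3, 4 = 1·3 + 1; back-substituting gives 1 = 55·47 − 34·76, so 47⁻¹ ≡ 55 (mod 76).
For any y ∈ ℤ/76ℤ, x = 55(y − 2) mod 76 satisfies σ(x) = 47·55(y − 2) + 2 ≡ y (since 47·55 ≡ 1 mod 76). So every y has a preimage.
Thus σ is bijective.
Since σ is bijective, we compute σ⁻¹(22): solve 47x + 2 ≡ 22 (mod 76), i.e. 47x ≡ 20 (mod 76).
Multiplying by 47⁻¹ = 55 gives x ≡ 55·20 = 1100 = 14·76 + 36 ≡ 36 (mod 76).
Check: σ(36) = 47·36 + 2 = 1694 = 22·76 + 22 ≡ 22 (mod 76).

36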